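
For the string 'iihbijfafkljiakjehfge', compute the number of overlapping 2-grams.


String 'iihbijfafkljiakjehfge' has length L = 21.
Number of overlapping n-grams = L - n + 1
Substituting: 21 - 2 + 1 = 20

20


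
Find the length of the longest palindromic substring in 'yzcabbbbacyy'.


Scanning 'yzcabbbbacyy' for palindromic substrings.
Substring at positions 2-9: 'cabbbbac'.
Check: reverse('cabbbbac') = 'cabbbbac' -> palindrome confirmed.
Neighbouring characters ('z' / 'y') break symmetry, so it cannot extend further.
No longer palindromic substring exists; longest length = 8

8


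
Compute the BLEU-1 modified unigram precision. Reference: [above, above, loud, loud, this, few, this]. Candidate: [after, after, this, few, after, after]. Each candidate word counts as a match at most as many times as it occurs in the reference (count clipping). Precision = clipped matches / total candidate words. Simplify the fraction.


Reference word counts: {'above': 2, 'few': 1, 'loud': 2, 'this': 2}
Checking each candidate word (with clipping):
  'after' -> not in reference -> no match (matches: 0)
  'after' -> not in reference -> no match (matches: 0)
  'this' -> in reference (ref count 2, used 1/2) -> match (matches: 1)
  'few' -> in reference (ref count 1, used 1/1) -> match (matches: 2)
  'after' -> not in reference -> no match (matches: 2)
  'after' -> not in reference -> no match (matches: 2)
Clipped matches: 2, Candidate length: 6
Precision = 2/6 = 1/3

1/3


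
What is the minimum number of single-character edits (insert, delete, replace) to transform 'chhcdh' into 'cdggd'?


Building DP table for s1='chhcdh' (len 6) and s2='cdggd' (len 5):
       c  d  g  g  d
    0  1  2  3  4  5
  c 1  0  1  2  3  4
  h 2  1  1  2  3  4
  h 3  2  2  2  3  4
  c 4  3  3  3  3  4
  d 5  4  3  4  4  3
  h 6  5  4  4  5  4
Edit distance = dp[6][5] = 4

4


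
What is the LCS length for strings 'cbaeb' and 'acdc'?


DP table for LCS of 'cbaeb' and 'acdc':
       a  c  d  c
    0  0  0  0  0
  c 0  0  1  1  1
  b 0  0  1  1  1
  a 0  1  1  1  1
  e 0  1  1  1  1
  b 0  1  1  1  1
LCS: 'c'
LCS length = 1

1


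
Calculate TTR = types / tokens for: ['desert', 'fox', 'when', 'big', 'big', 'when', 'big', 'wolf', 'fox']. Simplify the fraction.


Tokens: 9
Unique types: ('big', 'desert', 'fox', 'when', 'wolf') = 5
TTR = 5/9
Already in lowest terms.

5/9


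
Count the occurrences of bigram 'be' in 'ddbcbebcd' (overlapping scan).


Scanning 'ddbcbebcd' for bigram 'be':
  Position 0: 'dd' -> no
  Position 1: 'db' -> no
  Position 2: 'bc' -> no
  Position 3: 'cb' -> no
  Position 4: 'be' -> MATCH
  Position 5: 'eb' -> no
  Position 6: 'bc' -> no
  Position 7: 'cd' -> no
Total matches: 1

1


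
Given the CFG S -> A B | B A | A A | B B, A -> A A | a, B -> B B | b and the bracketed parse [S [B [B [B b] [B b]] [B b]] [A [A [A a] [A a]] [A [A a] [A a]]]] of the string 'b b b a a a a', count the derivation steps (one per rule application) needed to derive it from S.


Every bracketed nonterminal node [X ...] in the tree is produced by exactly one rule application.
Reading the tree off as a leftmost derivation:
  Step 1: S  =>  B A   (applied S -> B A)
  Step 2: B A  =>  B B A   (applied B -> B B)
  Step 3: B B A  =>  B B B A   (applied B -> B B)
  Step 4: B B B A  =>  b B B A   (applied B -> b)
  Step 5: b B B A  =>  b b B A   (applied B -> b)
  Step 6: b b B A  =>  b b b A   (applied B -> b)
  Step 7: b b b A  =>  b b b A A   (applied A -> A A)
  Step 8: b b b A A  =>  b b b A A A   (applied A -> A A)
  Step 9: b b b A A A  =>  b b b a A A   (applied A -> a)
  Step 10: b b b a A A  =>  b b b a a A   (applied A -> a)
  Step 11: b b b a a A  =>  b b b a a A A   (applied A -> A A)
  Step 12: b b b a a A A  =>  b b b a a a A   (applied A -> a)
  Step 13: b b b a a a A  =>  b b b a a a a   (applied A -> a)
Final yield: b b b a a a a
Total rewrite steps: 13

13


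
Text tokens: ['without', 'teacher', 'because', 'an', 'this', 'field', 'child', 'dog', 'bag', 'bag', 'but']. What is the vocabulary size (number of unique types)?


Listing all tokens and tracking unique types:
  Token 1: 'without' -> NEW (unique so far: 1)
  Token 2: 'teacher' -> NEW (unique so far: 2)
  Token 3: 'because' -> NEW (unique so far: 3)
  Token 4: 'an' -> NEW (unique so far: 4)
  Token 5: 'this' -> NEW (unique so far: 5)
  Token 6: 'field' -> NEW (unique so far: 6)
  Token 7: 'child' -> NEW (unique so far: 7)
  Token 8: 'dog' -> NEW (unique so far: 8)
  Token 9: 'bag' -> NEW (unique so far: 9)
  Token 10: 'bag' -> duplicate (unique so far: 9)
  Token 11: 'but' -> NEW (unique so far: 10)
Unique types: ('an', 'bag', 'because', 'but', 'child', 'dog', 'field', 'teacher', 'this', 'without')
Vocabulary size: 10

10


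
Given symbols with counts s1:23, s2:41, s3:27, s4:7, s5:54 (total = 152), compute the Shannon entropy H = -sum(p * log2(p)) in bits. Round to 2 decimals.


Computing entropy H = -sum(p_i * log2(p_i)):
  s1: p = 23/152 = 0.1513, -p*log2(p) = 0.4122
  s2: p = 41/152 = 0.2697, -p*log2(p) = 0.5099
  s3: p = 27/152 = 0.1776, -p*log2(p) = 0.4428
  s4: p = 7/152 = 0.0461, -p*log2(p) = 0.2045
  s5: p = 54/152 = 0.3553, -p*log2(p) = 0.5304
H = sum of terms = 2.0998
Rounded to 2 decimals: 2.10

2.10


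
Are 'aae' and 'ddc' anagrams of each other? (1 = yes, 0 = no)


Sort characters of 'aae': 'aae'
Sort characters of 'ddc': 'cdd'
Sorted forms differ -> they are NOT anagrams
Result: 0

0


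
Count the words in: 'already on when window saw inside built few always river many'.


Counting words by splitting on spaces:
  Word 1: 'already'
  Word 2: 'on'
  Word 3: 'when'
  Word 4: 'window'
  Word 5: 'saw'
  Word 6: 'inside'
  Word 7: 'built'
  Word 8: 'few'
  Word 9: 'always'
  Word 10: 'river'
  Word 11: 'many'
Total words: 11

11


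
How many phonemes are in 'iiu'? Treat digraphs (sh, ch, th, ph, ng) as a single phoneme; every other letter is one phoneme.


Parsing 'iiu' greedily, digraphs first:
  'i' -> vowel phoneme (phonemes so far: 1)
  'i' -> vowel phoneme (phonemes so far: 2)
  'u' -> vowel phoneme (phonemes so far: 3)
Total phonemes: 3

3


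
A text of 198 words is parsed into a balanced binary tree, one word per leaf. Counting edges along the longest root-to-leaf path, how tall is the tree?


In a balanced binary tree with n leaves the deepest leaf is ceil(log2(n)) edges below the root.
log2(198) = 7.6294
ceil(7.6294) = 8
height (edges) = 8

8


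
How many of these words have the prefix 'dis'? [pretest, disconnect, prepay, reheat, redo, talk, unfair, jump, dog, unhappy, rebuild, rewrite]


Checking each word for prefix 'dis':
  'pretest' -> no (count: 0)
  'disconnect' -> YES, starts with 'dis' (count: 1)
  'prepay' -> no (count: 1)
  'reheat' -> no (count: 1)
  'redo' -> no (count: 1)
  'talk' -> no (count: 1)
  'unfair' -> no (count: 1)
  'jump' -> no (count: 1)
  'dog' -> no (count: 1)
  'unhappy' -> no (count: 1)
  'rebuild' -> no (count: 1)
  'rewrite' -> no (count: 1)
Total with prefix 'dis': 1

1


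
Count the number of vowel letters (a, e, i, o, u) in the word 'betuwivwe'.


Scanning each character of 'betuwivwe':
  Position 1: 'b' -> consonant (running count: 0)
  Position 2: 'e' -> vowel (running count: 1)
  Position 3: 't' -> consonant (running count: 1)
  Position 4: 'u' -> vowel (running count: 2)
  Position 5: 'w' -> consonant (running count: 2)
  Position 6: 'i' -> vowel (running count: 3)
  Position 7: 'v' -> consonant (running count: 3)
  Position 8: 'w' -> consonant (running count: 3)
  Position 9: 'e' -> vowel (running count: 4)
Total vowels: 4

4


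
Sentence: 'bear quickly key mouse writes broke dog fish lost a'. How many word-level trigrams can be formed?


Word trigrams from [10] words:
  Trigram 1: (bear quickly key)
  Trigram 2: (quickly key mouse)
  Trigram 3: (key mouse writes)
  Trigram 4: (mouse writes broke)
  Trigram 5: (writes broke dog)
  Trigram 6: (broke dog fish)
  Trigram 7: (dog fish lost)
  Trigram 8: (fish lost a)
Total word trigrams: 10 - 2 = 8

8


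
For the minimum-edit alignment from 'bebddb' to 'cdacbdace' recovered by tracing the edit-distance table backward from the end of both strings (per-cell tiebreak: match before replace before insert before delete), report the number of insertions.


Edit distance = 7. Backtracking from cell (6, 9) with preference match > replace > insert > delete,
then listing the resulting alignment 'bebddb' -> 'cdacbdace' left to right:
  Step 1: insert 'c' [insertion #1]
  Step 2: insert 'd' [insertion #2]
  Step 3: replace b->a
  Step 4: replace e->c
  Step 5: keep 'b'
  Step 6: keep 'd'
  Step 7: insert 'a' [insertion #3]
  Step 8: replace d->c
  Step 9: replace b->e
Total insertions: 3

3


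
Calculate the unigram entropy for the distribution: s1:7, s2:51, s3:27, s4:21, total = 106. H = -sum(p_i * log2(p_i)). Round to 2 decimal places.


Computing entropy H = -sum(p_i * log2(p_i)):
  s1: p = 7/106 = 0.0660, -p*log2(p) = 0.2589
  s2: p = 51/106 = 0.4811, -p*log2(p) = 0.5078
  s3: p = 27/106 = 0.2547, -p*log2(p) = 0.5026
  s4: p = 21/106 = 0.1981, -p*log2(p) = 0.4627
H = sum of terms = 1.7320
Rounded to 2 decimals: 1.73

1.73


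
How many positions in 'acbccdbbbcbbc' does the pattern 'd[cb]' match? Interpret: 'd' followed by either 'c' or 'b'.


Pattern: d[cb] means 'd' followed by either 'c' or 'b'.
Scanning 'acbccdbbbcbbc' position-by-position:
  Pos 0: window 'ac' -> no
  Pos 1: window 'cb' -> no
  Pos 2: window 'bc' -> no
  Pos 3: window 'cc' -> no
  Pos 4: window 'cd' -> no
  Pos 5: window 'db' -> MATCH
  Pos 6: window 'bb' -> no
  Pos 7: window 'bb' -> no
  Pos 8: window 'bc' -> no
  Pos 9: window 'cb' -> no
  Pos 10: window 'bb' -> no
  Pos 11: window 'bc' -> no
  Pos 12: window 'c' -> no
Total matches: 1

1


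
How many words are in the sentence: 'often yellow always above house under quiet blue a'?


Counting words by splitting on spaces:
  Word 1: 'often'
  Word 2: 'yellow'
  Word 3: 'always'
  Word 4: 'above'
  Word 5: 'house'
  Word 6: 'under'
  Word 7: 'quiet'
  Word 8: 'blue'
  Word 9: 'a'
Total words: 9

9


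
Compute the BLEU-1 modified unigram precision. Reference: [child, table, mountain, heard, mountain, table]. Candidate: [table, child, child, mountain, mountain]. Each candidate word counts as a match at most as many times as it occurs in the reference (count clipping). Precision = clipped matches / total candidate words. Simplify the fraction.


Reference word counts: {'child': 1, 'heard': 1, 'mountain': 2, 'table': 2}
Checking each candidate word (with clipping):
  'table' -> in reference (ref count 2, used 1/2) -> match (matches: 1)
  'child' -> in reference (ref count 1, used 1/1) -> match (matches: 2)
  'child' -> ref count 1 already used up (1/1) -> clipped, no match (matches: 2)
  'mountain' -> in reference (ref count 2, used 1/2) -> match (matches: 3)
  'mountain' -> in reference (ref count 2, used 2/2) -> match (matches: 4)
Clipped matches: 4, Candidate length: 5
Precision = 4/5

4/5


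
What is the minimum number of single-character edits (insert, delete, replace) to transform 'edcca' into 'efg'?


Building DP table for s1='edcca' (len 5) and s2='efg' (len 3):
       e  f  g
    0  1  2  3
  e 1  0  1  2
  d 2  1  1  2
  c 3  2  2  2
  c 4  3  3  3
  a 5  4  4  4
Edit distance = dp[5][3] = 4

4


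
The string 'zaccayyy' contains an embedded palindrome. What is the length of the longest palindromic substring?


Scanning 'zaccayyy' for palindromic substrings.
Substring at positions 1-4: 'acca'.
Check: reverse('acca') = 'acca' -> palindrome confirmed.
Neighbouring characters ('z' / 'y') break symmetry, so it cannot extend further.
No longer palindromic substring exists; longest length = 4

4


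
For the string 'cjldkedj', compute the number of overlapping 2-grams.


String 'cjldkedj' has length L = 8.
Number of overlapping n-grams = L - n + 1
Substituting: 8 - 2 + 1 = 7

7


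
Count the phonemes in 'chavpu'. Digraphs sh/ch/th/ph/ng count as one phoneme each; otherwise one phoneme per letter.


Parsing 'chavpu' greedily, digraphs first:
  'ch' -> digraph (1 consonant phoneme) (phonemes so far: 1)
  'a' -> vowel phoneme (phonemes so far: 2)
  'v' -> consonant phoneme (phonemes so far: 3)
  'p' -> consonant phoneme (phonemes so far: 4)
  'u' -> vowel phoneme (phonemes so far: 5)
Total phonemes: 5

5


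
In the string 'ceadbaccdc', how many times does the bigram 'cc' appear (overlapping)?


Scanning 'ceadbaccdc' for bigram 'cc':
  Position 0: 'ce' -> no
  Position 1: 'ea' -> no
  Position 2: 'ad' -> no
  Position 3: 'db' -> no
  Position 4: 'ba' -> no
  Position 5: 'ac' -> no
  Position 6: 'cc' -> MATCH
  Position 7: 'cd' -> no
  Position 8: 'dc' -> no
Total matches: 1

1


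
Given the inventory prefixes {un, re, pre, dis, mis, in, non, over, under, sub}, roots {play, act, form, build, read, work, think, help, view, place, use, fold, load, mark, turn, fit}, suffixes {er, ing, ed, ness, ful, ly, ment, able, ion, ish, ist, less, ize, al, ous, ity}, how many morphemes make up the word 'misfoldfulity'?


Segmenting 'misfoldfulity' against the inventory:
  'mis' -> prefix (morpheme 1)
  'fold' -> root (morpheme 2)
  'ful' -> suffix (morpheme 3)
  'ity' -> suffix (morpheme 4)
Total morphemes: 4

4


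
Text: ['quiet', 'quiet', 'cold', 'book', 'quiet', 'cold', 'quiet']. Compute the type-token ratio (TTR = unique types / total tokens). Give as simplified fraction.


Tokens: 7
Unique types: ('book', 'cold', 'quiet') = 3
TTR = 3/7
Already in lowest terms.

3/7


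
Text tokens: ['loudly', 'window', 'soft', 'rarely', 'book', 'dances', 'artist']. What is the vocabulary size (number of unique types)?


Listing all tokens and tracking unique types:
  Token 1: 'loudly' -> NEW (unique so far: 1)
  Token 2: 'window' -> NEW (unique so far: 2)
  Token 3: 'soft' -> NEW (unique so far: 3)
  Token 4: 'rarely' -> NEW (unique so far: 4)
  Token 5: 'book' -> NEW (unique so far: 5)
  Token 6: 'dances' -> NEW (unique so far: 6)
  Token 7: 'artist' -> NEW (unique so far: 7)
Unique types: ('artist', 'book', 'dances', 'loudly', 'rarely', 'soft', 'window')
Vocabulary size: 7

7


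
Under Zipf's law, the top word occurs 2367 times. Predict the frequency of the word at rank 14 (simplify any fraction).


Zipf's law: freq(rank) = f1 / rank
f1 = 2367, rank = 14
freq = 2367 / 14
GCD(2367, 14) = 1
Simplified: 2367/14

2367/14


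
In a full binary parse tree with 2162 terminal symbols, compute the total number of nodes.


Leaf nodes (terminals): 2162
Internal nodes = n - 1 = 2162 - 1 = 2161
Total = leaves + internal = 2162 + 2161 = 4323

4323


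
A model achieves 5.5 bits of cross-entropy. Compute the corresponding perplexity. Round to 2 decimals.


Perplexity formula: PP = 2^H
H = 5.5
PP = 2^5.5
Decompose: 2^5.5 = 2^5 * 2^0.5 = 2^5 * sqrt(2)
2^5 = 32, sqrt(2) ~ 1.4142136
PP ~ 32 * 1.4142136 = 45.2548352
Rounded to 2 decimals: 45.25

45.25


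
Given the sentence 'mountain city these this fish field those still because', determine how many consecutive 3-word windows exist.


Word trigrams from [9] words:
  Trigram 1: (mountain city these)
  Trigram 2: (city these this)
  Trigram 3: (these this fish)
  Trigram 4: (this fish field)
  Trigram 5: (fish field those)
  Trigram 6: (field those still)
  Trigram 7: (those still because)
Total word trigrams: 9 - 2 = 7

7


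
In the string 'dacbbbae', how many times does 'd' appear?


Scanning 'dacbbbae' for 'd':
  Position 0: 'd' -> MATCH (count: 1)
Total occurrences of 'd': 1

1


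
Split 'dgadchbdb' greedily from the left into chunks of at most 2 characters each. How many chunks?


'dgadchbdb' has 9 characters.
Chunking with max size 2:
  Chunk 1: 'dg' (positions 0-1)
  Chunk 2: 'ad' (positions 2-3)
  Chunk 3: 'ch' (positions 4-5)
  Chunk 4: 'bd' (positions 6-7)
  Chunk 5: 'b' (positions 8-8)
Total chunks: ceil(9 / 2) = 5

5


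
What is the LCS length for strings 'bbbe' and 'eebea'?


DP table for LCS of 'bbbe' and 'eebea':
       e  e  b  e  a
    0  0  0  0  0  0
  b 0  0  0  1  1  1
  b 0  0  0  1  1  1
  b 0  0  0  1  1  1
  e 0  1  1  1  2  2
LCS: 'be'
LCS length = 2

2


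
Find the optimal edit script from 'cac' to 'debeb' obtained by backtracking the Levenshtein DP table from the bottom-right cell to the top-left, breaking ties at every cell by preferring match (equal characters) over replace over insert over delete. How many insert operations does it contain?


Edit distance = 5. Backtracking from cell (3, 5) with preference match > replace > insert > delete,
then listing the resulting alignment 'cac' -> 'debeb' left to right:
  Step 1: insert 'd' [insertion #1]
  Step 2: insert 'e' [insertion #2]
  Step 3: replace c->b
  Step 4: replace a->e
  Step 5: replace c->b
Total insertions: 2

2


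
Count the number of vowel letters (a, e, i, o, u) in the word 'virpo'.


Scanning each character of 'virpo':
  Position 1: 'v' -> consonant (running count: 0)
  Position 2: 'i' -> vowel (running count: 1)
  Position 3: 'r' -> consonant (running count: 1)
  Position 4: 'p' -> consonant (running count: 1)
  Position 5: 'o' -> vowel (running count: 2)
Total vowels: 2

2


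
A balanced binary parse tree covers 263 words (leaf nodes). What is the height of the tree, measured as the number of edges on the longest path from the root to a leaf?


In a balanced binary tree with n leaves the deepest leaf is ceil(log2(n)) edges below the root.
log2(263) = 8.0389
ceil(8.0389) = 9
height (edges) = 9

9


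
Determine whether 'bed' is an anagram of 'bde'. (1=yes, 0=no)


Sort characters of 'bed': 'bde'
Sort characters of 'bde': 'bde'
Sorted forms match -> they ARE anagrams
Result: 1

1


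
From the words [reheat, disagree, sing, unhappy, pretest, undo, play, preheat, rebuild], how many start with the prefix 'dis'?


Checking each word for prefix 'dis':
  'reheat' -> no (count: 0)
  'disagree' -> YES, starts with 'dis' (count: 1)
  'sing' -> no (count: 1)
  'unhappy' -> no (count: 1)
  'pretest' -> no (count: 1)
  'undo' -> no (count: 1)
  'play' -> no (count: 1)
  'preheat' -> no (count: 1)
  'rebuild' -> no (count: 1)
Total with prefix 'dis': 1

1


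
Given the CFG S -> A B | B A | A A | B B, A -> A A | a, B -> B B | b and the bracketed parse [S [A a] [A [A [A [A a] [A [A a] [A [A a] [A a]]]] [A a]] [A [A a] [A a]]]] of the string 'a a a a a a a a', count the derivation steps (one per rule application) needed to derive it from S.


Every bracketed nonterminal node [X ...] in the tree is produced by exactly one rule application.
Reading the tree off as a leftmost derivation:
  Step 1: S  =>  A A   (applied S -> A A)
  Step 2: A A  =>  a A   (applied A -> a)
  Step 3: a A  =>  a A A   (applied A -> A A)
  Step 4: a A A  =>  a A A A   (applied A -> A A)
  Step 5: a A A A  =>  a A A A A   (applied A -> A A)
  Step 6: a A A A A  =>  a a A A A   (applied A -> a)
  Step 7: a a A A A  =>  a a A A A A   (applied A -> A A)
  Step 8: a a A A A A  =>  a a a A A A   (applied A -> a)
  Step 9: a a a A A A  =>  a a a A A A A   (applied A -> A A)
  Step 10: a a a A A A A  =>  a a a a A A A   (applied A -> a)
  Step 11: a a a a A A A  =>  a a a a a A A   (applied A -> a)
  Step 12: a a a a a A A  =>  a a a a a a A   (applied A -> a)
  Step 13: a a a a a a A  =>  a a a a a a A A   (applied A -> A A)
  Step 14: a a a a a a A A  =>  a a a a a a a A   (applied A -> a)
  Step 15: a a a a a a a A  =>  a a a a a a a a   (applied A -> a)
Final yield: a a a a a a a a
Total rewrite steps: 15

15


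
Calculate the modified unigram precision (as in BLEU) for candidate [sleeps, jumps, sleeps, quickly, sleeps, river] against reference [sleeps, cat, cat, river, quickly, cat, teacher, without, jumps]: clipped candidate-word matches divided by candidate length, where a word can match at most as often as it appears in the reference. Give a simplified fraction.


Reference word counts: {'cat': 3, 'jumps': 1, 'quickly': 1, 'river': 1, 'sleeps': 1, 'teacher': 1, 'without': 1}
Checking each candidate word (with clipping):
  'sleeps' -> in reference (ref count 1, used 1/1) -> match (matches: 1)
  'jumps' -> in reference (ref count 1, used 1/1) -> match (matches: 2)
  'sleeps' -> ref count 1 already used up (1/1) -> clipped, no match (matches: 2)
  'quickly' -> in reference (ref count 1, used 1/1) -> match (matches: 3)
  'sleeps' -> ref count 1 already used up (1/1) -> clipped, no match (matches: 3)
  'river' -> in reference (ref count 1, used 1/1) -> match (matches: 4)
Clipped matches: 4, Candidate length: 6
Precision = 4/6 = 2/3

2/3


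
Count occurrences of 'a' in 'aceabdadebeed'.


Scanning 'aceabdadebeed' for 'a':
  Position 0: 'a' -> MATCH (count: 1)
  Position 3: 'a' -> MATCH (count: 2)
  Position 6: 'a' -> MATCH (count: 3)
Total occurrences of 'a': 3

3


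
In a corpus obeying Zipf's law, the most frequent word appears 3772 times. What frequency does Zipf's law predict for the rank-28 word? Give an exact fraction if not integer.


Zipf's law: freq(rank) = f1 / rank
f1 = 3772, rank = 28
freq = 3772 / 28
GCD(3772, 28) = 4
Simplified: 943/7

943/7


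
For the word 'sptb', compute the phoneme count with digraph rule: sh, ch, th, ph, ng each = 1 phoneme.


Parsing 'sptb' greedily, digraphs first:
  's' -> consonant phoneme (phonemes so far: 1)
  'p' -> consonant phoneme (phonemes so far: 2)
  't' -> consonant phoneme (phonemes so far: 3)
  'b' -> consonant phoneme (phonemes so far: 4)
Total phonemes: 4

4


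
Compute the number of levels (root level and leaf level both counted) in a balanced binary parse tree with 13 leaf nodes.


In a balanced binary tree with n leaves the deepest leaf is ceil(log2(n)) edges below the root,
so counting node levels inclusive of root and leaves gives ceil(log2(n)) + 1 levels.
log2(13) = 3.7004
ceil(3.7004) = 4
levels = 4 + 1 = 5

5


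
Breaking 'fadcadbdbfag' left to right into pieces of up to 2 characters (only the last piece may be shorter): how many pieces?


'fadcadbdbfag' has 12 characters.
Chunking with max size 2:
  Chunk 1: 'fa' (positions 0-1)
  Chunk 2: 'dc' (positions 2-3)
  Chunk 3: 'ad' (positions 4-5)
  Chunk 4: 'bd' (positions 6-7)
  Chunk 5: 'bf' (positions 8-9)
  Chunk 6: 'ag' (positions 10-11)
Total chunks: ceil(12 / 2) = 6

6


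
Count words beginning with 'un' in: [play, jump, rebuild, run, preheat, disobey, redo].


Checking each word for prefix 'un':
  'play' -> no (count: 0)
  'jump' -> no (count: 0)
  'rebuild' -> no (count: 0)
  'run' -> no (count: 0)
  'preheat' -> no (count: 0)
  'disobey' -> no (count: 0)
  'redo' -> no (count: 0)
Total with prefix 'un': 0

0


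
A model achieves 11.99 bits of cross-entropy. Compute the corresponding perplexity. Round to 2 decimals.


Perplexity formula: PP = 2^H
H = 11.99
PP = 2^11.99
Decompose: 2^11.99 = 2^11 * 2^0.99
2^11 = 2048, 2^0.99 ~ 1.9861850
PP ~ 2048 * 1.9861850 = 4067.7068800
Rounded to 2 decimals: 4067.71

4067.71


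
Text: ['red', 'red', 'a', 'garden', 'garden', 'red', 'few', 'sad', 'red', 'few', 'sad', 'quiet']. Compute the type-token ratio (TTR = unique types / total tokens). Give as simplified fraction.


Tokens: 12
Unique types: ('a', 'few', 'garden', 'quiet', 'red', 'sad') = 6
TTR = 6/12
Simplify: divide both by 6 -> 1/2
TTR = 1/2

1/2


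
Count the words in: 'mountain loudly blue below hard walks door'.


Counting words by splitting on spaces:
  Word 1: 'mountain'
  Word 2: 'loudly'
  Word 3: 'blue'
  Word 4: 'below'
  Word 5: 'hard'
  Word 6: 'walks'
  Word 7: 'door'
Total words: 7

7


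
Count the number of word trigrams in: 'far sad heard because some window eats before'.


Word trigrams from [8] words:
  Trigram 1: (far sad heard)
  Trigram 2: (sad heard because)
  Trigram 3: (heard because some)
  Trigram 4: (because some window)
  Trigram 5: (some window eats)
  Trigram 6: (window eats before)
Total word trigrams: 8 - 2 = 6

6


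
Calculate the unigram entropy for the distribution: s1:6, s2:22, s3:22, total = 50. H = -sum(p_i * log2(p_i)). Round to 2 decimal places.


Computing entropy H = -sum(p_i * log2(p_i)):
  s1: p = 6/50 = 0.1200, -p*log2(p) = 0.3671
  s2: p = 22/50 = 0.4400, -p*log2(p) = 0.5211
  s3: p = 22/50 = 0.4400, -p*log2(p) = 0.5211
H = sum of terms = 1.4093
Rounded to 2 decimals: 1.41

1.41


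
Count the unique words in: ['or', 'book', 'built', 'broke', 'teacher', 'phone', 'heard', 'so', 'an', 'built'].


Listing all tokens and tracking unique types:
  Token 1: 'or' -> NEW (unique so far: 1)
  Token 2: 'book' -> NEW (unique so far: 2)
  Token 3: 'built' -> NEW (unique so far: 3)
  Token 4: 'broke' -> NEW (unique so far: 4)
  Token 5: 'teacher' -> NEW (unique so far: 5)
  Token 6: 'phone' -> NEW (unique so far: 6)
  Token 7: 'heard' -> NEW (unique so far: 7)
  Token 8: 'so' -> NEW (unique so far: 8)
  Token 9: 'an' -> NEW (unique so far: 9)
  Token 10: 'built' -> duplicate (unique so far: 9)
Unique types: ('an', 'book', 'broke', 'built', 'heard', 'or', 'phone', 'so', 'teacher')
Vocabulary size: 9

9


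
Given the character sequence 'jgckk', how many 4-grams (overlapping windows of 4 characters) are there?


String 'jgckk' has length L = 5.
Number of overlapping n-grams = L - n + 1
Substituting: 5 - 4 + 1 = 2

2


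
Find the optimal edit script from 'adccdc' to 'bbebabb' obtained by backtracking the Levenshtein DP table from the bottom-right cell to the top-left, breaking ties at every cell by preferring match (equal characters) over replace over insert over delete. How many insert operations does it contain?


Edit distance = 7. Backtracking from cell (6, 7) with preference match > replace > insert > delete,
then listing the resulting alignment 'adccdc' -> 'bbebabb' left to right:
  Step 1: insert 'b' [insertion #1]
  Step 2: replace a->b
  Step 3: replace d->e
  Step 4: replace c->b
  Step 5: replace c->a
  Step 6: replace d->b
  Step 7: replace c->b
Total insertions: 1

1


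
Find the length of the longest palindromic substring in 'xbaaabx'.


Scanning 'xbaaabx' for palindromic substrings.
Substring at positions 0-6: 'xbaaabx'.
Check: reverse('xbaaabx') = 'xbaaabx' -> palindrome confirmed.
No longer palindromic substring exists; longest length = 7

7


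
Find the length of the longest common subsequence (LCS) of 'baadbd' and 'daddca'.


DP table for LCS of 'baadbd' and 'daddca':
       d  a  d  d  c  a
    0  0  0  0  0  0  0
  b 0  0  0  0  0  0  0
  a 0  0  1  1  1  1  1
  a 0  0  1  1  1  1  2
  d 0  1  1  2  2  2  2
  b 0  1  1  2  2  2  2
  d 0  1  1  2  3  3  3
LCS: 'add'
LCS length = 3

3


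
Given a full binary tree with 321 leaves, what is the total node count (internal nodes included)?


Leaf nodes (terminals): 321
Internal nodes = n - 1 = 321 - 1 = 320
Total = leaves + internal = 321 + 320 = 641

641


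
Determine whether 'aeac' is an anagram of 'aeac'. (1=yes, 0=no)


Sort characters of 'aeac': 'aace'
Sort characters of 'aeac': 'aace'
Sorted forms match -> they ARE anagrams
Result: 1

1


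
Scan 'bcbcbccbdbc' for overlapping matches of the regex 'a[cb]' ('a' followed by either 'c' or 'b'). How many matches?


Pattern: a[cb] means 'a' followed by either 'c' or 'b'.
Scanning 'bcbcbccbdbc' position-by-position:
  Pos 0: window 'bc' -> no
  Pos 1: window 'cb' -> no
  Pos 2: window 'bc' -> no
  Pos 3: window 'cb' -> no
  Pos 4: window 'bc' -> no
  Pos 5: window 'cc' -> no
  Pos 6: window 'cb' -> no
  Pos 7: window 'bd' -> no
  Pos 8: window 'db' -> no
  Pos 9: window 'bc' -> no
  Pos 10: window 'c' -> no
Total matches: 0

0


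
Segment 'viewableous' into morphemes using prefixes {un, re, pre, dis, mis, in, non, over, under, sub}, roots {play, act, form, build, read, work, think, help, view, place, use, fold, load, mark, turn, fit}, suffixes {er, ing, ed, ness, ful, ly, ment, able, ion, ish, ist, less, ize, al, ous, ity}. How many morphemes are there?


Segmenting 'viewableous' against the inventory:
  'view' -> root (morpheme 1)
  'able' -> suffix (morpheme 2)
  'ous' -> suffix (morpheme 3)
Total morphemes: 3

3


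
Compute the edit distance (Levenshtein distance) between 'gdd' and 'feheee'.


Building DP table for s1='gdd' (len 3) and s2='feheee' (len 6):
       f  e  h  e  e  e
    0  1  2  3  4  5  6
  g 1  1  2  3  4  5  6
  d 2  2  2  3  4  5  6
  d 3  3  3  3  4  5  6
Edit distance = dp[3][6] = 6

6


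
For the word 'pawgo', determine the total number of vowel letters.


Scanning each character of 'pawgo':
  Position 1: 'p' -> consonant (running count: 0)
  Position 2: 'a' -> vowel (running count: 1)
  Position 3: 'w' -> consonant (running count: 1)
  Position 4: 'g' -> consonant (running count: 1)
  Position 5: 'o' -> vowel (running count: 2)
Total vowels: 2

2


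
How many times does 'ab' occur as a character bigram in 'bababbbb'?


Scanning 'bababbbb' for bigram 'ab':
  Position 0: 'ba' -> no
  Position 1: 'ab' -> MATCH
  Position 2: 'ba' -> no
  Position 3: 'ab' -> MATCH
  Position 4: 'bb' -> no
  Position 5: 'bb' -> no
  Position 6: 'bb' -> no
Total matches: 2

2


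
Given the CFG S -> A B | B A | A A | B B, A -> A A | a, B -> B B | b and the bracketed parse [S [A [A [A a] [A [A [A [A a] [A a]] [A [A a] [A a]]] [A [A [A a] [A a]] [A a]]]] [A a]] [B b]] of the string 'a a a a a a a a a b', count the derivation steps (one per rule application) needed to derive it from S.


Every bracketed nonterminal node [X ...] in the tree is produced by exactly one rule application.
Reading the tree off as a leftmost derivation:
  Step 1: S  =>  A B   (applied S -> A B)
  Step 2: A B  =>  A A B   (applied A -> A A)
  Step 3: A A B  =>  A A A B   (applied A -> A A)
  Step 4: A A A B  =>  a A A B   (applied A -> a)
  Step 5: a A A B  =>  a A A A B   (applied A -> A A)
  Step 6: a A A A B  =>  a A A A A B   (applied A -> A A)
  Step 7: a A A A A B  =>  a A A A A A B   (applied A -> A A)
  Step 8: a A A A A A B  =>  a a A A A A B   (applied A -> a)
  Step 9: a a A A A A B  =>  a a a A A A B   (applied A -> a)
  Step 10: a a a A A A B  =>  a a a A A A A B   (applied A -> A A)
  Step 11: a a a A A A A B  =>  a a a a A A A B   (applied A -> a)
  Step 12: a a a a A A A B  =>  a a a a a A A B   (applied A -> a)
  Step 13: a a a a a A A B  =>  a a a a a A A A B   (applied A -> A A)
  Step 14: a a a a a A A A B  =>  a a a a a A A A A B   (applied A -> A A)
  Step 15: a a a a a A A A A B  =>  a a a a a a A A A B   (applied A -> a)
  Step 16: a a a a a a A A A B  =>  a a a a a a a A A B   (applied A -> a)
  Step 17: a a a a a a a A A B  =>  a a a a a a a a A B   (applied A -> a)
  Step 18: a a a a a a a a A B  =>  a a a a a a a a a B   (applied A -> a)
  Step 19: a a a a a a a a a B  =>  a a a a a a a a a b   (applied B -> b)
Final yield: a a a a a a a a a b
Total rewrite steps: 19

19


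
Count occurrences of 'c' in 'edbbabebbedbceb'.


Scanning 'edbbabebbedbceb' for 'c':
  Position 12: 'c' -> MATCH (count: 1)
Total occurrences of 'c': 1

1


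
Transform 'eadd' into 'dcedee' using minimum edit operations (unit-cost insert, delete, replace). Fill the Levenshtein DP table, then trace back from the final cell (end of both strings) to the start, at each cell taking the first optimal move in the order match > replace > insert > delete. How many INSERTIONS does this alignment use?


Edit distance = 5. Backtracking from cell (4, 6) with preference match > replace > insert > delete,
then listing the resulting alignment 'eadd' -> 'dcedee' left to right:
  Step 1: insert 'd' [insertion #1]
  Step 2: insert 'c' [insertion #2]
  Step 3: keep 'e'
  Step 4: replace a->d
  Step 5: replace d->e
  Step 6: replace d->e
Total insertions: 2

2


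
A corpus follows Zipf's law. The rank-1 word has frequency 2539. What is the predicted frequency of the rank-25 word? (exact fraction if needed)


Zipf's law: freq(rank) = f1 / rank
f1 = 2539, rank = 25
freq = 2539 / 25
GCD(2539, 25) = 1
Simplified: 2539/25

2539/25


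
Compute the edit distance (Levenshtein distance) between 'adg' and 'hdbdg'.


Building DP table for s1='adg' (len 3) and s2='hdbdg' (len 5):
       h  d  b  d  g
    0  1  2  3  4  5
  a 1  1  2  3  4  5
  d 2  2  1  2  3  4
  g 3  3  2  2  3  3
Edit distance = dp[3][5] = 3

3


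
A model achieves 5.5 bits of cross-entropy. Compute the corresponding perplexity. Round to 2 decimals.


Perplexity formula: PP = 2^H
H = 5.5
PP = 2^5.5
Decompose: 2^5.5 = 2^5 * 2^0.5 = 2^5 * sqrt(2)
2^5 = 32, sqrt(2) ~ 1.4142136
PP ~ 32 * 1.4142136 = 45.2548352
Rounded to 2 decimals: 45.25

45.25


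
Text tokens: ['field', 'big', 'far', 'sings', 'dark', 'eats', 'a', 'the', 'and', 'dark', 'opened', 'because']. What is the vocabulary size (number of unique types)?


Listing all tokens and tracking unique types:
  Token 1: 'field' -> NEW (unique so far: 1)
  Token 2: 'big' -> NEW (unique so far: 2)
  Token 3: 'far' -> NEW (unique so far: 3)
  Token 4: 'sings' -> NEW (unique so far: 4)
  Token 5: 'dark' -> NEW (unique so far: 5)
  Token 6: 'eats' -> NEW (unique so far: 6)
  Token 7: 'a' -> NEW (unique so far: 7)
  Token 8: 'the' -> NEW (unique so far: 8)
  Token 9: 'and' -> NEW (unique so far: 9)
  Token 10: 'dark' -> duplicate (unique so far: 9)
  Token 11: 'opened' -> NEW (unique so far: 10)
  Token 12: 'because' -> NEW (unique so far: 11)
Unique types: ('a', 'and', 'because', 'big', 'dark', 'eats', 'far', 'field', 'opened', 'sings', 'the')
Vocabulary size: 11

11


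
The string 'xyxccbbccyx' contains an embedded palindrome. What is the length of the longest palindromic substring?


Scanning 'xyxccbbccyx' for palindromic substrings.
Substring at positions 3-8: 'ccbbcc'.
Check: reverse('ccbbcc') = 'ccbbcc' -> palindrome confirmed.
Neighbouring characters ('x' / 'y') break symmetry, so it cannot extend further.
No longer palindromic substring exists; longest length = 6

6


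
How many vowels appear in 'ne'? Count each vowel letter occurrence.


Scanning each character of 'ne':
  Position 1: 'n' -> consonant (running count: 0)
  Position 2: 'e' -> vowel (running count: 1)
Total vowels: 1

1


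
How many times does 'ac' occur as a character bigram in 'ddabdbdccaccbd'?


Scanning 'ddabdbdccaccbd' for bigram 'ac':
  Position 0: 'dd' -> no
  Position 1: 'da' -> no
  Position 2: 'ab' -> no
  Position 3: 'bd' -> no
  Position 4: 'db' -> no
  Position 5: 'bd' -> no
  Position 6: 'dc' -> no
  Position 7: 'cc' -> no
  Position 8: 'ca' -> no
  Position 9: 'ac' -> MATCH
  Position 10: 'cc' -> no
  Position 11: 'cb' -> no
  Position 12: 'bd' -> no
Total matches: 1

1


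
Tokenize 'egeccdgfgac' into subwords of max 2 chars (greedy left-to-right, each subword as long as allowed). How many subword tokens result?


'egeccdgfgac' has 11 characters.
Chunking with max size 2:
  Chunk 1: 'eg' (positions 0-1)
  Chunk 2: 'ec' (positions 2-3)
  Chunk 3: 'cd' (positions 4-5)
  Chunk 4: 'gf' (positions 6-7)
  Chunk 5: 'ga' (positions 8-9)
  Chunk 6: 'c' (positions 10-10)
Total chunks: ceil(11 / 2) = 6

6


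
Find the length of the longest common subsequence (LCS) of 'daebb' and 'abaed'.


DP table for LCS of 'daebb' and 'abaed':
       a  b  a  e  d
    0  0  0  0  0  0
  d 0  0  0  0  0  1
  a 0  1  1  1  1  1
  e 0  1  1  1  2  2
  b 0  1  2  2  2  2
  b 0  1  2  2  2  2
LCS: 'ae'
LCS length = 2

2


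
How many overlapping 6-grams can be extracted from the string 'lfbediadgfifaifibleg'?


String 'lfbediadgfifaifibleg' has length L = 20.
Number of overlapping n-grams = L - n + 1
Substituting: 20 - 6 + 1 = 15

15


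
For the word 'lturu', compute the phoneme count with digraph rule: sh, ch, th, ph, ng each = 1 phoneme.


Parsing 'lturu' greedily, digraphs first:
  'l' -> consonant phoneme (phonemes so far: 1)
  't' -> consonant phoneme (phonemes so far: 2)
  'u' -> vowel phoneme (phonemes so far: 3)
  'r' -> consonant phoneme (phonemes so far: 4)
  'u' -> vowel phoneme (phonemes so far: 5)
Total phonemes: 5

5


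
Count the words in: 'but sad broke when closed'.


Counting words by splitting on spaces:
  Word 1: 'but'
  Word 2: 'sad'
  Word 3: 'broke'
  Word 4: 'when'
  Word 5: 'closed'
Total words: 5

5


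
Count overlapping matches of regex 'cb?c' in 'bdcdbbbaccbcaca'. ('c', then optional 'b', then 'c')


Pattern: cb?c means 'c', then optional 'b', then 'c'.
Scanning 'bdcdbbbaccbcaca' position-by-position:
  Pos 0: window 'bdc' -> no
  Pos 1: window 'dcd' -> no
  Pos 2: window 'cdb' -> no
  Pos 3: window 'dbb' -> no
  Pos 4: window 'bbb' -> no
  Pos 5: window 'bba' -> no
  Pos 6: window 'bac' -> no
  Pos 7: window 'acc' -> no
  Pos 8: window 'ccb' -> MATCH
  Pos 9: window 'cbc' -> MATCH
  Pos 10: window 'bca' -> no
  Pos 11: window 'cac' -> no
  Pos 12: window 'aca' -> no
  Pos 13: window 'ca' -> no
  Pos 14: window 'a' -> no
Total matches: 2

2


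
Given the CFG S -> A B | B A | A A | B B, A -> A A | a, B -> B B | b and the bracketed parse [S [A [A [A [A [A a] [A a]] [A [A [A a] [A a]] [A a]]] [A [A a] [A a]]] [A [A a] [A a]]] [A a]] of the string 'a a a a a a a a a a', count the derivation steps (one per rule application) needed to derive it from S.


Every bracketed nonterminal node [X ...] in the tree is produced by exactly one rule application.
Reading the tree off as a leftmost derivation:
  Step 1: S  =>  A A   (applied S -> A A)
  Step 2: A A  =>  A A A   (applied A -> A A)
  Step 3: A A A  =>  A A A A   (applied A -> A A)
  Step 4: A A A A  =>  A A A A A   (applied A -> A A)
  Step 5: A A A A A  =>  A A A A A A   (applied A -> A A)
  Step 6: A A A A A A  =>  a A A A A A   (applied A -> a)
  Step 7: a A A A A A  =>  a a A A A A   (applied A -> a)
  Step 8: a a A A A A  =>  a a A A A A A   (applied A -> A A)
  Step 9: a a A A A A A  =>  a a A A A A A A   (applied A -> A A)
  Step 10: a a A A A A A A  =>  a a a A A A A A   (applied A -> a)
  Step 11: a a a A A A A A  =>  a a a a A A A A   (applied A -> a)
  Step 12: a a a a A A A A  =>  a a a a a A A A   (applied A -> a)
  Step 13: a a a a a A A A  =>  a a a a a A A A A   (applied A -> A A)
  Step 14: a a a a a A A A A  =>  a a a a a a A A A   (applied A -> a)
  Step 15: a a a a a a A A A  =>  a a a a a a a A A   (applied A -> a)
  Step 16: a a a a a a a A A  =>  a a a a a a a A A A   (applied A -> A A)
  Step 17: a a a a a a a A A A  =>  a a a a a a a a A A   (applied A -> a)
  Step 18: a a a a a a a a A A  =>  a a a a a a a a a A   (applied A -> a)
  Step 19: a a a a a a a a a A  =>  a a a a a a a a a a   (applied A -> a)
Final yield: a a a a a a a a a a
Total rewrite steps: 19

19


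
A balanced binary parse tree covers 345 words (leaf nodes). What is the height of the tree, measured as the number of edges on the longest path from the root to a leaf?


In a balanced binary tree with n leaves the deepest leaf is ceil(log2(n)) edges below the root.
log2(345) = 8.4305
ceil(8.4305) = 9
height (edges) = 9

9


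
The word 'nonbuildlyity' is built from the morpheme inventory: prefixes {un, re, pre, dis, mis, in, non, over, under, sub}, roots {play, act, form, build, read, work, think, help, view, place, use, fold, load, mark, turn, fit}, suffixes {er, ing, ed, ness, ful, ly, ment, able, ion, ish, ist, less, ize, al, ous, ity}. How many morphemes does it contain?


Segmenting 'nonbuildlyity' against the inventory:
  'non' -> prefix (morpheme 1)
  'build' -> root (morpheme 2)
  'ly' -> suffix (morpheme 3)
  'ity' -> suffix (morpheme 4)
Total morphemes: 4

4


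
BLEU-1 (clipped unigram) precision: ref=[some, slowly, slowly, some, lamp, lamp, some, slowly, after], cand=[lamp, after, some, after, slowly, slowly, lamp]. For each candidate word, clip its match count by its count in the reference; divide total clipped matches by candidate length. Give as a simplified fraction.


Reference word counts: {'after': 1, 'lamp': 2, 'slowly': 3, 'some': 3}
Checking each candidate word (with clipping):
  'lamp' -> in reference (ref count 2, used 1/2) -> match (matches: 1)
  'after' -> in reference (ref count 1, used 1/1) -> match (matches: 2)
  'some' -> in reference (ref count 3, used 1/3) -> match (matches: 3)
  'after' -> ref count 1 already used up (1/1) -> clipped, no match (matches: 3)
  'slowly' -> in reference (ref count 3, used 1/3) -> match (matches: 4)
  'slowly' -> in reference (ref count 3, used 2/3) -> match (matches: 5)
  'lamp' -> in reference (ref count 2, used 2/2) -> match (matches: 6)
Clipped matches: 6, Candidate length: 7
Precision = 6/7

6/7
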